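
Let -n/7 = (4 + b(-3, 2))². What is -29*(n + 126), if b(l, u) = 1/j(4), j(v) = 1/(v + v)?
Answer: 25578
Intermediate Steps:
j(v) = 1/(2*v)
b(l, u) = 8 (b(l, u) = 1/((½)/4) = 1/((½)*(¼)) = 1/(⅛) = 8)
n = -1008 (n = -7*(4 + 8)² = -7*12² = -7*144 = -1008)
-29*(n + 126) = -29*(-1008 + 126) = -29*(-882) = 25578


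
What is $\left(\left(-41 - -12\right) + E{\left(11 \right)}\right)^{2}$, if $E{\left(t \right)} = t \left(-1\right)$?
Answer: $1600$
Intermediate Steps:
$E{\left(t \right)} = - t$
$\left(\left(-41 - -12\right) + E{\left(11 \right)}\right)^{2} = \left(\left(-41 - -12\right) - 11\right)^{2} = \left(\left(-41 + 12\right) - 11\right)^{2} = \left(-29 - 11\right)^{2} = \left(-40\right)^{2} = 1600$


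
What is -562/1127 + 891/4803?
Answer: -565043/1804327 ≈ -0.31316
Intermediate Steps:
-562/1127 + 891/4803 = -562*1/1127 + 891*(1/4803) = -562/1127 + 297/1601 = -565043/1804327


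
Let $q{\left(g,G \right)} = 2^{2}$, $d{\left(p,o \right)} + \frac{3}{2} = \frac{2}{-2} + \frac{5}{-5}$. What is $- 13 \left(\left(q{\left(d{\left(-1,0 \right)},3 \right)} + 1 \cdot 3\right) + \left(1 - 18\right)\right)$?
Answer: $130$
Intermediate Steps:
$d{\left(p,o \right)} = - \frac{7}{2}$ ($d{\left(p,o \right)} = - \frac{3}{2} + \left(\frac{2}{-2} + \frac{5}{-5}\right) = - \frac{3}{2} + \left(2 \left(- \frac{1}{2}\right) + 5 \left(- \frac{1}{5}\right)\right) = - \frac{3}{2} - 2 = - \frac{7}{2}$)
$q{\left(g,G \right)} = 4$
$- 13 \left(\left(q{\left(d{\left(-1,0 \right)},3 \right)} + 1 \cdot 3\right) + \left(1 - 18\right)\right) = - 13 \left(\left(4 + 1 \cdot 3\right) + \left(1 - 18\right)\right) = - 13 \left(\left(4 + 3\right) + \left(1 - 18\right)\right) = - 13 \left(7 - 17\right) = \left(-13\right) \left(-10\right) = 130$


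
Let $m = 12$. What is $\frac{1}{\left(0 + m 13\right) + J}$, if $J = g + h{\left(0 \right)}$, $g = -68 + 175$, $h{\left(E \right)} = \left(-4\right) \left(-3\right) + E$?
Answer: $\frac{1}{275} \approx 0.0036364$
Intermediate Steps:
$h{\left(E \right)} = 12 + E$
$g = 107$
$J = 119$ ($J = 107 + \left(12 + 0\right) = 107 + 12 = 119$)
$\frac{1}{\left(0 + m 13\right) + J} = \frac{1}{\left(0 + 12 \cdot 13\right) + 119} = \frac{1}{\left(0 + 156\right) + 119} = \frac{1}{156 + 119} = \frac{1}{275}$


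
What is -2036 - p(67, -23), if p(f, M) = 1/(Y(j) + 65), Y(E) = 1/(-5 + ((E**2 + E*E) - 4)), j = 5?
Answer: -5428017/2666 ≈ -2036.0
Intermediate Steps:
Y(E) = 1/(-9 + 2*E**2) (Y(E) = 1/(-5 + ((E**2 + E**2) - 4)) = 1/(-5 + (2*E**2 - 4)) = 1/(-5 + (-4 + 2*E**2)) = 1/(-9 + 2*E**2))
p(f, M) = 41/2666 (p(f, M) = 1/(1/(-9 + 2*5**2) + 65) = 1/(1/(-9 + 2*25) + 65) = 1/(1/(-9 + 50) + 65) = 1/(1/41 + 65) = 1/(2666/41) = 41/2666)
-2036 - p(67, -23) = -2036 - 1*41/2666 = -2036 - 41/2666 = -5428017/2666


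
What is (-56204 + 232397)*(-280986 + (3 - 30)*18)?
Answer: -49593396096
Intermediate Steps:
(-56204 + 232397)*(-280986 + (3 - 30)*18) = 176193*(-280986 - 27*18) = 176193*(-280986 - 486) = 176193*(-281472) = -49593396096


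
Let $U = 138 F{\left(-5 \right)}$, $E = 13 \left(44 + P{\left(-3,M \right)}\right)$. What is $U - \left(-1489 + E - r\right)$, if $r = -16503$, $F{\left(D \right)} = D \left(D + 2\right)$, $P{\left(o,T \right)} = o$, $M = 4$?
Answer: $-13477$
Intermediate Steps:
$E = 533$ ($E = 13 \left(44 - 3\right) = 13 \cdot 41 = 533$)
$F{\left(D \right)} = D \left(2 + D\right)$
$U = 2070$ ($U = 138 \left(- 5 \left(2 - 5\right)\right) = 138 \left(\left(-5\right) \left(-3\right)\right) = 138 \cdot 15 = 2070$)
$U - \left(-1489 + E - r\right) = 2070 - 15547 = -13477$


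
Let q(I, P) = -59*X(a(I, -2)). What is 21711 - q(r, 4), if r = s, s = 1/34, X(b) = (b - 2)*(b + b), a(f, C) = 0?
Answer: 21711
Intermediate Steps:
X(b) = 2*b*(-2 + b) (X(b) = (-2 + b)*(2*b) = 2*b*(-2 + b))
s = 1/34 ≈ 0.029412
r = 1/34 ≈ 0.029412
q(I, P) = 0 (q(I, P) = -118*0*(-2 + 0) = -118*0*(-2) = -59*0 = 0)
21711 - q(r, 4) = 21711 - 1*0 = 21711 + 0 = 21711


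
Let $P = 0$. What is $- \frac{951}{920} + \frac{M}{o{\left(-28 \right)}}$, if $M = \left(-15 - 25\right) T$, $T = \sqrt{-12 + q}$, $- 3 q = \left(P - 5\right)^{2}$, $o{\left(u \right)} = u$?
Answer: $- \frac{951}{920} + \frac{10 i \sqrt{183}}{21} \approx -1.0337 + 6.4418 i$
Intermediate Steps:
$q = - \frac{25}{3}$ ($q = - \frac{\left(0 - 5\right)^{2}}{3} = - \frac{\left(-5\right)^{2}}{3} = \left(- \frac{1}{3}\right) 25 = - \frac{25}{3} \approx -8.3333$)
$T = \frac{i \sqrt{183}}{3}$ ($T = \sqrt{-12 - \frac{25}{3}} = \sqrt{- \frac{61}{3}} = \frac{i \sqrt{183}}{3} \approx 4.5092 i$)
$M = - \frac{40 i \sqrt{183}}{3}$ ($M = \left(-15 - 25\right) \frac{i \sqrt{183}}{3} = - 40 \frac{i \sqrt{183}}{3} = - \frac{40 i \sqrt{183}}{3} \approx - 180.37 i$)
$- \frac{951}{920} + \frac{M}{o{\left(-28 \right)}} = - \frac{951}{920} + \frac{\left(- \frac{40}{3}\right) i \sqrt{183}}{-28} = \left(-951\right) \frac{1}{920} + - \frac{40 i \sqrt{183}}{3} \left(- \frac{1}{28}\right) = - \frac{951}{920} + \frac{10 i \sqrt{183}}{21}$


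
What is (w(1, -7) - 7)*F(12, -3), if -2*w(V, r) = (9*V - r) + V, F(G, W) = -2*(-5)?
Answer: -155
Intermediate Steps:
F(G, W) = 10
w(V, r) = r/2 - 5*V (w(V, r) = -((9*V - r) + V)/2 = -((-r + 9*V) + V)/2 = -(-r + 10*V)/2 = r/2 - 5*V)
(w(1, -7) - 7)*F(12, -3) = (((1/2)*(-7) - 5*1) - 7)*10 = ((-7/2 - 5) - 7)*10 = (-17/2 - 7)*10 = -31/2*10 = -155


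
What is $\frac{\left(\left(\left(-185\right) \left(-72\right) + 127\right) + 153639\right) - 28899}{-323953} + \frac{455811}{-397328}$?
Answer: $- \frac{28938129317}{18387942512} \approx -1.5738$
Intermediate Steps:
$\frac{\left(\left(\left(-185\right) \left(-72\right) + 127\right) + 153639\right) - 28899}{-323953} + \frac{455811}{-397328} = \left(\left(\left(13320 + 127\right) + 153639\right) - 28899\right) \left(- \frac{1}{323953}\right) + 455811 \left(- \frac{1}{397328}\right) = \left(\left(13447 + 153639\right) - 28899\right) \left(- \frac{1}{323953}\right) - \frac{455811}{397328} = \left(167086 - 28899\right) \left(- \frac{1}{323953}\right) - \frac{455811}{397328} = 138187 \left(- \frac{1}{323953}\right) - \frac{455811}{397328} = - \frac{19741}{46279} - \frac{455811}{397328} = - \frac{28938129317}{18387942512}$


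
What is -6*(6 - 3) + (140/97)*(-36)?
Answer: -6786/97 ≈ -69.959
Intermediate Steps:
-6*(6 - 3) + (140/97)*(-36) = -6*3 + (140*(1/97))*(-36) = -18 + (140/97)*(-36) = -18 - 5040/97 = -6786/97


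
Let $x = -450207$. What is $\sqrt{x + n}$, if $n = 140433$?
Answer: $i \sqrt{309774} \approx 556.57 i$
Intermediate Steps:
$\sqrt{x + n} = \sqrt{-450207 + 140433} = \sqrt{-309774} = i \sqrt{309774}$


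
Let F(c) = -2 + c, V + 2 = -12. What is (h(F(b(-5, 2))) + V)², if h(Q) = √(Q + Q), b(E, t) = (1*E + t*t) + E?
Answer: 180 - 112*I ≈ 180.0 - 112.0*I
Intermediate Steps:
b(E, t) = t² + 2*E (b(E, t) = (E + t²) + E = t² + 2*E)
V = -14 (V = -2 - 12 = -14)
h(Q) = √2*√Q (h(Q) = √(2*Q) = √2*√Q)
(h(F(b(-5, 2))) + V)² = (√2*√(-2 + (2² + 2*(-5))) - 14)² = (√2*√(-2 + (4 - 10)) - 14)² = (√2*√(-2 - 6) - 14)² = (√2*√(-8) - 14)² = (√2*(2*I*√2) - 14)² = (4*I - 14)² = (-14 + 4*I)²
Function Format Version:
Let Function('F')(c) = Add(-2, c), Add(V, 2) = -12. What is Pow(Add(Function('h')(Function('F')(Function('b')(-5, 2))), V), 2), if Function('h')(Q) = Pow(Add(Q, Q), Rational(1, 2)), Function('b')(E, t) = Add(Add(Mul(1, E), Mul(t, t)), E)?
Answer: Add(180, Mul(-112, I)) ≈ Add(180.00, Mul(-112.00, I))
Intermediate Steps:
Function('b')(E, t) = Add(Pow(t, 2), Mul(2, E)) (Function('b')(E, t) = Add(Add(E, Pow(t, 2)), E) = Add(Pow(t, 2), Mul(2, E)))
V = -14 (V = Add(-2, -12) = -14)
Function('h')(Q) = Mul(Pow(2, Rational(1, 2)), Pow(Q, Rational(1, 2))) (Function('h')(Q) = Pow(Mul(2, Q), Rational(1, 2)) = Mul(Pow(2, Rational(1, 2)), Pow(Q, Rational(1, 2))))
Pow(Add(Function('h')(Function('F')(Function('b')(-5, 2))), V), 2) = Pow(Add(Mul(Pow(2, Rational(1, 2)), Pow(Add(-2, Add(Pow(2, 2), Mul(2, -5))), Rational(1, 2))), -14), 2) = Pow(Add(Mul(Pow(2, Rational(1, 2)), Pow(Add(-2, Add(4, -10)), Rational(1, 2))), -14), 2) = Pow(Add(Mul(Pow(2, Rational(1, 2)), Pow(Add(-2, -6), Rational(1, 2))), -14), 2) = Pow(Add(Mul(Pow(2, Rational(1, 2)), Pow(-8, Rational(1, 2))), -14), 2) = Pow(Add(Mul(Pow(2, Rational(1, 2)), Mul(2, I, Pow(2, Rational(1, 2)))), -14), 2) = Pow(Add(Mul(4, I), -14), 2) = Pow(Add(-14, Mul(4, I)), 2)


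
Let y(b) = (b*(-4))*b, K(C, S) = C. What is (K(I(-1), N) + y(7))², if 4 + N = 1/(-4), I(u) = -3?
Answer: 39601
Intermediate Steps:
N = -17/4 (N = -4 + 1/(-4) = -4 - ¼ = -17/4 ≈ -4.2500)
y(b) = -4*b² (y(b) = (-4*b)*b = -4*b²)
(K(I(-1), N) + y(7))² = (-3 - 4*7²)² = (-3 - 4*49)² = (-3 - 196)² = (-199)² = 39601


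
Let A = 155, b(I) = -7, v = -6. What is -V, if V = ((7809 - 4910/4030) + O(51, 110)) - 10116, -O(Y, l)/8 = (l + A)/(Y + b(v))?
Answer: 10445922/4433 ≈ 2356.4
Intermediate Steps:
O(Y, l) = -8*(155 + l)/(-7 + Y) (O(Y, l) = -8*(l + 155)/(Y - 7) = -8*(155 + l)/(-7 + Y))
V = -10445922/4433 (V = ((7809 - 4910/4030) + 8*(-155 - 1*110)/(-7 + 51)) - 10116 = ((7809 - 4910/4030) + 8*(-155 - 110)/44) - 10116 = ((7809 - 1*491/403) + 8*(1/44)*(-265)) - 10116 = ((7809 - 491/403) - 530/11) - 10116 = (3146536/403 - 530/11) - 10116 = 34398306/4433 - 10116 = -10445922/4433 ≈ -2356.4)
-V = -1*(-10445922/4433) = 10445922/4433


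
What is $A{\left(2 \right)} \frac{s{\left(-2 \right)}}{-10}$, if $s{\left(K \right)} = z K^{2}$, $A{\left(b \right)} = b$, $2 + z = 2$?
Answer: $0$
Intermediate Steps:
$z = 0$ ($z = -2 + 2 = 0$)
$s{\left(K \right)} = 0$ ($s{\left(K \right)} = 0 K^{2} = 0$)
$A{\left(2 \right)} \frac{s{\left(-2 \right)}}{-10} = 2 \frac{0}{-10} = 2 \cdot 0 \left(- \frac{1}{10}\right) = 2 \cdot 0 = 0$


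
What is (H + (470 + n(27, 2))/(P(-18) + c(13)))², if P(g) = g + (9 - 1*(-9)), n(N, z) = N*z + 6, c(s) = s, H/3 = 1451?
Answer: 3262580161/169 ≈ 1.9305e+7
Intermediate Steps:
H = 4353 (H = 3*1451 = 4353)
n(N, z) = 6 + N*z
P(g) = 18 + g (P(g) = g + (9 + 9) = g + 18 = 18 + g)
(H + (470 + n(27, 2))/(P(-18) + c(13)))² = (4353 + (470 + (6 + 27*2))/((18 - 18) + 13))² = (4353 + (470 + (6 + 54))/(0 + 13))² = (4353 + (470 + 60)/13)² = (4353 + 530*(1/13))² = (4353 + 530/13)² = (57119/13)² = 3262580161/169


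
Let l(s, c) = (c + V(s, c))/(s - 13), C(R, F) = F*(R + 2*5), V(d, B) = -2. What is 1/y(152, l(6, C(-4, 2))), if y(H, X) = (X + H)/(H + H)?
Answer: 1064/527 ≈ 2.0190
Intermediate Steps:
C(R, F) = F*(10 + R) (C(R, F) = F*(R + 10) = F*(10 + R))
l(s, c) = (-2 + c)/(-13 + s) (l(s, c) = (c - 2)/(s - 13) = (-2 + c)/(-13 + s))
y(H, X) = (H + X)/(2*H) (y(H, X) = (H + X)/((2*H)) = (H + X)*(1/(2*H)) = (H + X)/(2*H))
1/y(152, l(6, C(-4, 2))) = 1/((½)*(152 + (-2 + 2*(10 - 4))/(-13 + 6))/152) = 1/((½)*(1/152)*(152 + (-2 + 2*6)/(-7))) = 1/((½)*(1/152)*(152 - (-2 + 12)/7)) = 1/((½)*(1/152)*(152 - ⅐*10)) = 1/((½)*(1/152)*(152 - 10/7)) = 1/((½)*(1/152)*(1054/7)) = 1/(527/1064) = 1064/527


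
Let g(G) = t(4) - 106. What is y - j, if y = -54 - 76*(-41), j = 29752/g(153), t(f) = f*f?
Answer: 152666/45 ≈ 3392.6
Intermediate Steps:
t(f) = f**2
g(G) = -90 (g(G) = 4**2 - 106 = 16 - 106 = -90)
j = -14876/45 (j = 29752/(-90) = 29752*(-1/90) = -14876/45 ≈ -330.58)
y = 3062 (y = -54 + 3116 = 3062)
y - j = 3062 - 1*(-14876/45) = 3062 + 14876/45 = 152666/45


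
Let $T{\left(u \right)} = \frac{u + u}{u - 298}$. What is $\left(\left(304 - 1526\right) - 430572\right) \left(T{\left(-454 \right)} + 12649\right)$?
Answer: $- \frac{513454665383}{94} \approx -5.4623 \cdot 10^{9}$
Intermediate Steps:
$T{\left(u \right)} = \frac{2 u}{-298 + u}$
$\left(\left(304 - 1526\right) - 430572\right) \left(T{\left(-454 \right)} + 12649\right) = \left(\left(304 - 1526\right) - 430572\right) \left(2 \left(-454\right) \frac{1}{-298 - 454} + 12649\right) = \left(\left(304 - 1526\right) - 430572\right) \left(2 \left(-454\right) \frac{1}{-752} + 12649\right) = \left(-1222 - 430572\right) \left(2 \left(-454\right) \left(- \frac{1}{752}\right) + 12649\right) = - 431794 \left(\frac{227}{188} + 12649\right) = \left(-431794\right) \frac{2378239}{188} = - \frac{513454665383}{94}$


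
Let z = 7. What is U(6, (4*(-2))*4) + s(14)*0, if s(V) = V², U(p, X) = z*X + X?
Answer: -256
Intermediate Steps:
U(p, X) = 8*X (U(p, X) = 7*X + X = 8*X)
U(6, (4*(-2))*4) + s(14)*0 = 8*((4*(-2))*4) + 14²*0 = 8*(-8*4) + 196*0 = 8*(-32) + 0 = -256 + 0 = -256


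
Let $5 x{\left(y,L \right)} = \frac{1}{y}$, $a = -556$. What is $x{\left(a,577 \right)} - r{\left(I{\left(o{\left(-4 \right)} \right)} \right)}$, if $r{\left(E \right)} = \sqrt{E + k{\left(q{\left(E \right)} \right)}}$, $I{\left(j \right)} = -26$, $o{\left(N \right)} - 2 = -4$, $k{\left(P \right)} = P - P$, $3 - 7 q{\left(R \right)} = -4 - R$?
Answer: $- \frac{1}{2780} - i \sqrt{26} \approx -0.00035971 - 5.099 i$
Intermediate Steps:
$q{\left(R \right)} = 1 + \frac{R}{7}$ ($q{\left(R \right)} = \frac{3}{7} - \frac{-4 - R}{7} = \frac{3}{7} + \left(\frac{4}{7} + \frac{R}{7}\right) = 1 + \frac{R}{7}$)
$k{\left(P \right)} = 0$
$o{\left(N \right)} = -2$ ($o{\left(N \right)} = 2 - 4 = -2$)
$x{\left(y,L \right)} = \frac{1}{5 y}$
$r{\left(E \right)} = \sqrt{E}$ ($r{\left(E \right)} = \sqrt{E + 0} = \sqrt{E}$)
$x{\left(a,577 \right)} - r{\left(I{\left(o{\left(-4 \right)} \right)} \right)} = \frac{1}{5 \left(-556\right)} - \sqrt{-26} = \frac{1}{5} \left(- \frac{1}{556}\right) - i \sqrt{26} = - \frac{1}{2780} - i \sqrt{26}$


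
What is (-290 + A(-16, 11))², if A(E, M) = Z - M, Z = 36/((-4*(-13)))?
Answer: 15241216/169 ≈ 90185.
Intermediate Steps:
Z = 9/13 (Z = 36/52 = 36*(1/52) = 9/13 ≈ 0.69231)
A(E, M) = 9/13 - M
(-290 + A(-16, 11))² = (-290 + (9/13 - 1*11))² = (-290 + (9/13 - 11))² = (-290 - 134/13)² = (-3904/13)² = 15241216/169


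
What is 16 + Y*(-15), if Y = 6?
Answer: -74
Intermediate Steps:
16 + Y*(-15) = 16 + 6*(-15) = 16 - 90 = -74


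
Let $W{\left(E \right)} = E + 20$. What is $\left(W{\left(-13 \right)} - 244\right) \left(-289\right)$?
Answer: $68493$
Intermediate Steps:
$W{\left(E \right)} = 20 + E$
$\left(W{\left(-13 \right)} - 244\right) \left(-289\right) = \left(\left(20 - 13\right) - 244\right) \left(-289\right) = \left(7 - 244\right) \left(-289\right) = \left(-237\right) \left(-289\right) = 68493$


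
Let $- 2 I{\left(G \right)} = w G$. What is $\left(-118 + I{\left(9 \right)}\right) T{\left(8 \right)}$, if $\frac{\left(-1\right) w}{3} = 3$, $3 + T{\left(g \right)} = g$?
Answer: $- \frac{775}{2} \approx -387.5$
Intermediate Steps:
$T{\left(g \right)} = -3 + g$
$w = -9$ ($w = \left(-3\right) 3 = -9$)
$I{\left(G \right)} = \frac{9 G}{2}$ ($I{\left(G \right)} = - \frac{\left(-9\right) G}{2} = \frac{9 G}{2}$)
$\left(-118 + I{\left(9 \right)}\right) T{\left(8 \right)} = \left(-118 + \frac{9}{2} \cdot 9\right) \left(-3 + 8\right) = \left(-118 + \frac{81}{2}\right) 5 = \left(- \frac{155}{2}\right) 5 = - \frac{775}{2}$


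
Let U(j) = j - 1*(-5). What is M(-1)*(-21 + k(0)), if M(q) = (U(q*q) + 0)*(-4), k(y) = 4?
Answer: 408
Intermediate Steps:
U(j) = 5 + j (U(j) = j + 5 = 5 + j)
M(q) = -20 - 4*q**2 (M(q) = ((5 + q*q) + 0)*(-4) = ((5 + q**2) + 0)*(-4) = (5 + q**2)*(-4) = -20 - 4*q**2)
M(-1)*(-21 + k(0)) = (-20 - 4*(-1)**2)*(-21 + 4) = (-20 - 4*1)*(-17) = (-20 - 4)*(-17) = -24*(-17) = 408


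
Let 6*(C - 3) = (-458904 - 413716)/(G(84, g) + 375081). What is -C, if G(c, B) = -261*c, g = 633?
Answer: -391729/151353 ≈ -2.5882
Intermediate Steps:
C = 391729/151353 (C = 3 + ((-458904 - 413716)/(-261*84 + 375081))/6 = 3 + (-872620/(-21924 + 375081))/6 = 3 + (-872620/353157)/6 = 3 + (-872620*1/353157)/6 = 3 + (1/6)*(-124660/50451) = 3 - 62330/151353 = 391729/151353 ≈ 2.5882)
-C = -1*391729/151353 = -391729/151353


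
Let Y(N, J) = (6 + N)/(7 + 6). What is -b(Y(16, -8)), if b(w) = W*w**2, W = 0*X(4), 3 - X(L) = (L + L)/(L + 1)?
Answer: 0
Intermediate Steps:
X(L) = 3 - 2*L/(1 + L) (X(L) = 3 - (L + L)/(L + 1) = 3 - 2*L/(1 + L))
Y(N, J) = 6/13 + N/13 (Y(N, J) = (6 + N)/13 = (6 + N)*(1/13) = 6/13 + N/13)
W = 0 (W = 0*((3 + 4)/(1 + 4)) = 0*(7/5) = 0)
b(w) = 0 (b(w) = 0*w**2 = 0)
-b(Y(16, -8)) = -1*0 = 0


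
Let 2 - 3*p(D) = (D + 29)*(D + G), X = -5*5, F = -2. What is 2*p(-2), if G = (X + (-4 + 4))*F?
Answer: -2588/3 ≈ -862.67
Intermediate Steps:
X = -25
G = 50 (G = (-25 + (-4 + 4))*(-2) = (-25 + 0)*(-2) = -25*(-2) = 50)
p(D) = ⅔ - (29 + D)*(50 + D)/3 (p(D) = ⅔ - (D + 29)*(D + 50)/3 = ⅔ - (29 + D)*(50 + D)/3)
2*p(-2) = 2*(-1448/3 - 79/3*(-2) - ⅓*(-2)²) = 2*(-1448/3 + 158/3 - ⅓*4) = 2*(-1448/3 + 158/3 - 4/3) = 2*(-1294/3) = -2588/3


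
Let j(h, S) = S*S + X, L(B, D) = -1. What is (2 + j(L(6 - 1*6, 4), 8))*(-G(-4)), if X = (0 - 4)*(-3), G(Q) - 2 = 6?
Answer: -624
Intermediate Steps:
G(Q) = 8 (G(Q) = 2 + 6 = 8)
X = 12 (X = -4*(-3) = 12)
j(h, S) = 12 + S² (j(h, S) = S*S + 12 = S² + 12 = 12 + S²)
(2 + j(L(6 - 1*6, 4), 8))*(-G(-4)) = (2 + (12 + 8²))*(-1*8) = (2 + (12 + 64))*(-8) = (2 + 76)*(-8) = 78*(-8) = -624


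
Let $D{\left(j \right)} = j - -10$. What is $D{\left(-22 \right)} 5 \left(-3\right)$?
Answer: $180$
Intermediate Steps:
$D{\left(j \right)} = 10 + j$ ($D{\left(j \right)} = j + 10 = 10 + j$)
$D{\left(-22 \right)} 5 \left(-3\right) = \left(10 - 22\right) 5 \left(-3\right) = \left(-12\right) \left(-15\right) = 180$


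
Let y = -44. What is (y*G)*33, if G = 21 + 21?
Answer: -60984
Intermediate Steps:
G = 42
(y*G)*33 = -44*42*33 = -1848*33 = -60984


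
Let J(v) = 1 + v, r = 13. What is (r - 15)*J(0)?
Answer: -2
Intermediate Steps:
(r - 15)*J(0) = (13 - 15)*(1 + 0) = -2*1 = -2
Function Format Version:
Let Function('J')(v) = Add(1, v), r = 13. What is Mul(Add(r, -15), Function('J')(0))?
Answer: -2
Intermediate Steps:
Mul(Add(r, -15), Function('J')(0)) = Mul(Add(13, -15), Add(1, 0)) = Mul(-2, 1) = -2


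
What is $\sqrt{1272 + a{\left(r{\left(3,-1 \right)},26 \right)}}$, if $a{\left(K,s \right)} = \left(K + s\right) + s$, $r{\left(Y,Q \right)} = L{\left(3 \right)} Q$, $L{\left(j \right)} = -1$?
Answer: $5 \sqrt{53} \approx 36.401$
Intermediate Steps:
$r{\left(Y,Q \right)} = - Q$
$a{\left(K,s \right)} = K + 2 s$
$\sqrt{1272 + a{\left(r{\left(3,-1 \right)},26 \right)}} = \sqrt{1272 + \left(\left(-1\right) \left(-1\right) + 2 \cdot 26\right)} = \sqrt{1272 + \left(1 + 52\right)} = \sqrt{1272 + 53} = \sqrt{1325} = 5 \sqrt{53}$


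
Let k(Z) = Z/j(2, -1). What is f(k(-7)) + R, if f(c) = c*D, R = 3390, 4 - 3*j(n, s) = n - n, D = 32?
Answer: 3222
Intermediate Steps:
j(n, s) = 4/3 (j(n, s) = 4/3 - (n - n)/3 = 4/3 - ⅓*0 = 4/3 + 0 = 4/3)
k(Z) = 3*Z/4 (k(Z) = Z/(4/3) = Z*(¾) = 3*Z/4)
f(c) = 32*c (f(c) = c*32 = 32*c)
f(k(-7)) + R = 32*((¾)*(-7)) + 3390 = 32*(-21/4) + 3390 = -168 + 3390 = 3222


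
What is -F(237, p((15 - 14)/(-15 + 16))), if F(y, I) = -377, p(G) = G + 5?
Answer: 377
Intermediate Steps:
p(G) = 5 + G
-F(237, p((15 - 14)/(-15 + 16))) = -1*(-377) = 377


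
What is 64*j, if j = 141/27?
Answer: 3008/9 ≈ 334.22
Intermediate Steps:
j = 47/9 (j = 141*(1/27) = 47/9 ≈ 5.2222)
64*j = 64*(47/9) = 3008/9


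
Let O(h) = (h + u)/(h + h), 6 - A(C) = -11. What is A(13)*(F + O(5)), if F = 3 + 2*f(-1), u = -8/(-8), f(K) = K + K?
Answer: -34/5 ≈ -6.8000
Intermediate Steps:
A(C) = 17 (A(C) = 6 - 1*(-11) = 6 + 11 = 17)
f(K) = 2*K
u = 1 (u = -8*(-⅛) = 1)
O(h) = (1 + h)/(2*h) (O(h) = (h + 1)/(h + h) = (1 + h)/((2*h)) = (1 + h)*(1/(2*h)) = (1 + h)/(2*h))
F = -1 (F = 3 + 2*(2*(-1)) = 3 + 2*(-2) = 3 - 4 = -1)
A(13)*(F + O(5)) = 17*(-1 + (½)*(1 + 5)/5) = 17*(-1 + (½)*(⅕)*6) = 17*(-1 + ⅗) = 17*(-⅖) = -34/5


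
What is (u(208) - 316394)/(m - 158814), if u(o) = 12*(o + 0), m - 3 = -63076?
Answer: 313898/221887 ≈ 1.4147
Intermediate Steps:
m = -63073 (m = 3 - 63076 = -63073)
u(o) = 12*o
(u(208) - 316394)/(m - 158814) = (12*208 - 316394)/(-63073 - 158814) = (2496 - 316394)/(-221887) = -313898*(-1/221887) = 313898/221887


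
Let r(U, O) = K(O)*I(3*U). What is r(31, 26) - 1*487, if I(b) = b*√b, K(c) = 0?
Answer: -487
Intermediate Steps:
I(b) = b^(3/2)
r(U, O) = 0 (r(U, O) = 0*(3*U)^(3/2) = 0*(3*√3*U^(3/2)) = 0)
r(31, 26) - 1*487 = 0 - 1*487 = 0 - 487 = -487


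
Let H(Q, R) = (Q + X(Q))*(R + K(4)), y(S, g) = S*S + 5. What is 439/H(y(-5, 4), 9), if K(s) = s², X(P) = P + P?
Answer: 439/2250 ≈ 0.19511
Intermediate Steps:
y(S, g) = 5 + S² (y(S, g) = S² + 5 = 5 + S²)
X(P) = 2*P
H(Q, R) = 3*Q*(16 + R) (H(Q, R) = (Q + 2*Q)*(R + 4²) = (3*Q)*(R + 16) = (3*Q)*(16 + R) = 3*Q*(16 + R))
439/H(y(-5, 4), 9) = 439/((3*(5 + (-5)²)*(16 + 9))) = 439/((3*(5 + 25)*25)) = 439/((3*30*25)) = 439/2250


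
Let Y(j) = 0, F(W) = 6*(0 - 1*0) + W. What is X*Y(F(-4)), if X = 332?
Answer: 0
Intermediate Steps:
F(W) = W (F(W) = 6*(0 + 0) + W = 6*0 + W = 0 + W = W)
X*Y(F(-4)) = 332*0 = 0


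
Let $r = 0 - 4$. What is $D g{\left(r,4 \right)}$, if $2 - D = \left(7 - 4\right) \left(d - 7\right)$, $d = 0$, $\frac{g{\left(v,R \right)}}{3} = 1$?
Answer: $69$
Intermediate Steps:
$r = -4$
$g{\left(v,R \right)} = 3$ ($g{\left(v,R \right)} = 3 \cdot 1 = 3$)
$D = 23$ ($D = 2 - \left(7 - 4\right) \left(0 - 7\right) = 2 - 3 \left(-7\right) = 2 - -21 = 2 + 21 = 23$)
$D g{\left(r,4 \right)} = 23 \cdot 3 = 69$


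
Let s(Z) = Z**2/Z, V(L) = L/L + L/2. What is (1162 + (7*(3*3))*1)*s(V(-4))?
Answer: -1225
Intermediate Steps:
V(L) = 1 + L/2 (V(L) = 1 + L*(1/2) = 1 + L/2)
s(Z) = Z
(1162 + (7*(3*3))*1)*s(V(-4)) = (1162 + (7*(3*3))*1)*(1 + (1/2)*(-4)) = (1162 + (7*9)*1)*(1 - 2) = (1162 + 63*1)*(-1) = (1162 + 63)*(-1) = 1225*(-1) = -1225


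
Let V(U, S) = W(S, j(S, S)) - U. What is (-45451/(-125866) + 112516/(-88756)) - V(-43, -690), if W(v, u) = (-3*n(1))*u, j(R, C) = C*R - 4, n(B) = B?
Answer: 3988858196464655/2792840674 ≈ 1.4282e+6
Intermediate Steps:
j(R, C) = -4 + C*R
W(v, u) = -3*u (W(v, u) = (-3*1)*u = -3*u)
V(U, S) = 12 - U - 3*S**2 (V(U, S) = -3*(-4 + S*S) - U = -3*(-4 + S**2) - U = (12 - 3*S**2) - U = 12 - U - 3*S**2)
(-45451/(-125866) + 112516/(-88756)) - V(-43, -690) = (-45451/(-125866) + 112516/(-88756)) - (12 - 1*(-43) - 3*(-690)**2) = (-45451*(-1/125866) + 112516*(-1/88756)) - (12 + 43 - 3*476100) = (45451/125866 - 28129/22189) - (12 + 43 - 1428300) = -2531972475/2792840674 - 1*(-1428245) = -2531972475/2792840674 + 1428245 = 3988858196464655/2792840674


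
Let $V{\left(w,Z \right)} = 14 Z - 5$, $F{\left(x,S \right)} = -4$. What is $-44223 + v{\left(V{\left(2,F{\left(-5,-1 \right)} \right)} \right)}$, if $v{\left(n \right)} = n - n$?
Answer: $-44223$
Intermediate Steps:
$V{\left(w,Z \right)} = -5 + 14 Z$
$v{\left(n \right)} = 0$
$-44223 + v{\left(V{\left(2,F{\left(-5,-1 \right)} \right)} \right)} = -44223 + 0 = -44223$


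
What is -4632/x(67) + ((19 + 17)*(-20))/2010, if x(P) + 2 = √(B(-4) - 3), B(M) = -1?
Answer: 77562/67 + 1158*I ≈ 1157.6 + 1158.0*I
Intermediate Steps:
x(P) = -2 + 2*I (x(P) = -2 + √(-1 - 3) = -2 + √(-4) = -2 + 2*I)
-4632/x(67) + ((19 + 17)*(-20))/2010 = -4632*(-2 - 2*I)/8 + ((19 + 17)*(-20))/2010 = -579*(-2 - 2*I) + (36*(-20))*(1/2010) = -579*(-2 - 2*I) - 720*1/2010 = -579*(-2 - 2*I) - 24/67 = -24/67 - 579*(-2 - 2*I)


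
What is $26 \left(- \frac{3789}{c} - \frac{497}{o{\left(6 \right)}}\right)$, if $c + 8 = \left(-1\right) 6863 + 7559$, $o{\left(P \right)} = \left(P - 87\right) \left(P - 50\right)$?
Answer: $- \frac{44999279}{306504} \approx -146.81$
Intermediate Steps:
$o{\left(P \right)} = \left(-87 + P\right) \left(-50 + P\right)$
$c = 688$ ($c = -8 + \left(\left(-1\right) 6863 + 7559\right) = -8 + \left(-6863 + 7559\right) = -8 + 696 = 688$)
$26 \left(- \frac{3789}{c} - \frac{497}{o{\left(6 \right)}}\right) = 26 \left(- \frac{3789}{688} - \frac{497}{4350 + 6^{2} - 822}\right) = 26 \left(\left(-3789\right) \frac{1}{688} - \frac{497}{4350 + 36 - 822}\right) = 26 \left(- \frac{3789}{688} - \frac{497}{3564}\right) = 26 \left(- \frac{3461483}{613008}\right) = - \frac{44999279}{306504}$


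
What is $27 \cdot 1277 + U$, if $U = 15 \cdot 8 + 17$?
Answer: $34616$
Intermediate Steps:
$U = 137$ ($U = 120 + 17 = 137$)
$27 \cdot 1277 + U = 27 \cdot 1277 + 137 = 34479 + 137 = 34616$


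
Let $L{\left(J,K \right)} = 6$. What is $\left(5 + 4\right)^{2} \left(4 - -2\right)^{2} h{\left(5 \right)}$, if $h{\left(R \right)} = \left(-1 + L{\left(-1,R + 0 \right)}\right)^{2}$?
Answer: $72900$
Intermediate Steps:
$h{\left(R \right)} = 25$ ($h{\left(R \right)} = \left(-1 + 6\right)^{2} = 5^{2} = 25$)
$\left(5 + 4\right)^{2} \left(4 - -2\right)^{2} h{\left(5 \right)} = \left(5 + 4\right)^{2} \left(4 - -2\right)^{2} \cdot 25 = 9^{2} \left(4 + 2\right)^{2} \cdot 25 = 81 \cdot 6^{2} \cdot 25 = 81 \cdot 36 \cdot 25 = 2916 \cdot 25 = 72900$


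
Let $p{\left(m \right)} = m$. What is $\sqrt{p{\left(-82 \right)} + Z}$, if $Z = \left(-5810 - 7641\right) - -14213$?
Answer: $2 \sqrt{170} \approx 26.077$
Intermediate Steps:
$Z = 762$ ($Z = \left(-5810 - 7641\right) + 14213 = -13451 + 14213 = 762$)
$\sqrt{p{\left(-82 \right)} + Z} = \sqrt{-82 + 762} = \sqrt{680} = 2 \sqrt{170}$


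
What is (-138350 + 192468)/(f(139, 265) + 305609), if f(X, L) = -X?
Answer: 27059/152735 ≈ 0.17716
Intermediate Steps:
(-138350 + 192468)/(f(139, 265) + 305609) = (-138350 + 192468)/(-1*139 + 305609) = 54118/(-139 + 305609) = 54118/305470 = 54118*(1/305470) = 27059/152735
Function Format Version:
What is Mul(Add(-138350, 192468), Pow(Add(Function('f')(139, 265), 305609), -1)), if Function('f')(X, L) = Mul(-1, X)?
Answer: Rational(27059, 152735) ≈ 0.17716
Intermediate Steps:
Mul(Add(-138350, 192468), Pow(Add(Function('f')(139, 265), 305609), -1)) = Mul(Add(-138350, 192468), Pow(Add(Mul(-1, 139), 305609), -1)) = Mul(54118, Pow(Add(-139, 305609), -1)) = Mul(54118, Pow(305470, -1)) = Mul(54118, Rational(1, 305470)) = Rational(27059, 152735)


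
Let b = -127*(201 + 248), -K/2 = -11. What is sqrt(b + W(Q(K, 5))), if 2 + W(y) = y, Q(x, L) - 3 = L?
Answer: I*sqrt(57017) ≈ 238.78*I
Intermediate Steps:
K = 22 (K = -2*(-11) = 22)
Q(x, L) = 3 + L
W(y) = -2 + y
b = -57023 (b = -127*449 = -57023)
sqrt(b + W(Q(K, 5))) = sqrt(-57023 + (-2 + (3 + 5))) = sqrt(-57023 + (-2 + 8)) = sqrt(-57023 + 6) = sqrt(-57017) = I*sqrt(57017)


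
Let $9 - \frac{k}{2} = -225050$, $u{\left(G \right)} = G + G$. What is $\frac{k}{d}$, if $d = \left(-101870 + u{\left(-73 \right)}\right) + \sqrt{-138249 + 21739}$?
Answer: $- \frac{22959618944}{5203690383} - \frac{225059 i \sqrt{116510}}{5203690383} \approx -4.4122 - 0.014763 i$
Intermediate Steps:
$u{\left(G \right)} = 2 G$
$k = 450118$ ($k = 18 - -450100 = 18 + 450100 = 450118$)
$d = -102016 + i \sqrt{116510}$ ($d = \left(-101870 + 2 \left(-73\right)\right) + \sqrt{-138249 + 21739} = \left(-101870 - 146\right) + \sqrt{-116510} = -102016 + i \sqrt{116510} \approx -1.0202 \cdot 10^{5} + 341.34 i$)
$\frac{k}{d} = \frac{450118}{-102016 + i \sqrt{116510}}$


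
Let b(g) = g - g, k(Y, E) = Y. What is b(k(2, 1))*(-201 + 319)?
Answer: 0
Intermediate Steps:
b(g) = 0
b(k(2, 1))*(-201 + 319) = 0*(-201 + 319) = 0*118 = 0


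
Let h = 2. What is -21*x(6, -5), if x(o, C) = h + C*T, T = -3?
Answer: -357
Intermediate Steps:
x(o, C) = 2 - 3*C (x(o, C) = 2 + C*(-3) = 2 - 3*C)
-21*x(6, -5) = -21*(2 - 3*(-5)) = -21*(2 + 15) = -21*17 = -357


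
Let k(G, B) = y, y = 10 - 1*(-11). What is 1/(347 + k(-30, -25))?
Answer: 1/368 ≈ 0.0027174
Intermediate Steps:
y = 21 (y = 10 + 11 = 21)
k(G, B) = 21
1/(347 + k(-30, -25)) = 1/(347 + 21) = 1/368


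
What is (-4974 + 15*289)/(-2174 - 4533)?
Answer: 639/6707 ≈ 0.095274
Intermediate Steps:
(-4974 + 15*289)/(-2174 - 4533) = (-4974 + 4335)/(-6707) = -639*(-1/6707) = 639/6707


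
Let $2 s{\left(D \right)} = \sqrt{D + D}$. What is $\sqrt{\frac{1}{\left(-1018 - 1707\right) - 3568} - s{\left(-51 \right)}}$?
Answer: $\frac{\sqrt{-25172 - 79203698 i \sqrt{102}}}{12586} \approx 1.589 - 1.589 i$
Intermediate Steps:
$s{\left(D \right)} = \frac{\sqrt{2} \sqrt{D}}{2}$ ($s{\left(D \right)} = \frac{\sqrt{D + D}}{2} = \frac{\sqrt{2 D}}{2} = \frac{\sqrt{2} \sqrt{D}}{2}$)
$\sqrt{\frac{1}{\left(-1018 - 1707\right) - 3568} - s{\left(-51 \right)}} = \sqrt{\frac{1}{\left(-1018 - 1707\right) - 3568} - \frac{\sqrt{2} \sqrt{-51}}{2}} = \sqrt{\frac{1}{-2725 - 3568} - \frac{\sqrt{2} i \sqrt{51}}{2}} = \sqrt{\frac{1}{-6293} - \frac{i \sqrt{102}}{2}} = \sqrt{- \frac{1}{6293} - \frac{i \sqrt{102}}{2}}$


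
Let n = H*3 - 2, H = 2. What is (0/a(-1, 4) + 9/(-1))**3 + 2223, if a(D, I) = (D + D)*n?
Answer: 1494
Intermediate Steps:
n = 4 (n = 2*3 - 2 = 6 - 2 = 4)
a(D, I) = 8*D (a(D, I) = (D + D)*4 = (2*D)*4 = 8*D)
(0/a(-1, 4) + 9/(-1))**3 + 2223 = (0/((8*(-1))) + 9/(-1))**3 + 2223 = (0/(-8) + 9*(-1))**3 + 2223 = (0*(-1/8) - 9)**3 + 2223 = (0 - 9)**3 + 2223 = (-9)**3 + 2223 = -729 + 2223 = 1494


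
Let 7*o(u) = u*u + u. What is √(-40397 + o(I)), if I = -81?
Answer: I*√1934093/7 ≈ 198.67*I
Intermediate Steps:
o(u) = u/7 + u²/7 (o(u) = (u*u + u)/7 = (u² + u)/7 = (u + u²)/7 = u/7 + u²/7)
√(-40397 + o(I)) = √(-40397 + (⅐)*(-81)*(1 - 81)) = √(-40397 + (⅐)*(-81)*(-80)) = √(-40397 + 6480/7) = √(-276299/7) = I*√1934093/7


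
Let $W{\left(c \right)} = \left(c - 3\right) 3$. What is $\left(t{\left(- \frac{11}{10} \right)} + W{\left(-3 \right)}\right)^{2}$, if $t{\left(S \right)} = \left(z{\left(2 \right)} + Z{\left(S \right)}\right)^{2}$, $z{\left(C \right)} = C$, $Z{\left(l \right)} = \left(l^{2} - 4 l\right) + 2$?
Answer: $\frac{552823477441}{100000000} \approx 5528.2$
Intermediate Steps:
$Z{\left(l \right)} = 2 + l^{2} - 4 l$
$W{\left(c \right)} = -9 + 3 c$ ($W{\left(c \right)} = \left(-3 + c\right) 3 = -9 + 3 c$)
$t{\left(S \right)} = \left(4 + S^{2} - 4 S\right)^{2}$ ($t{\left(S \right)} = \left(2 + \left(2 + S^{2} - 4 S\right)\right)^{2} = \left(4 + S^{2} - 4 S\right)^{2}$)
$\left(t{\left(- \frac{11}{10} \right)} + W{\left(-3 \right)}\right)^{2} = \left(\left(4 + \left(- \frac{11}{10}\right)^{2} - 4 \left(- \frac{11}{10}\right)\right)^{2} + \left(-9 + 3 \left(-3\right)\right)\right)^{2} = \left(\left(4 + \left(\left(-11\right) \frac{1}{10}\right)^{2} - 4 \left(\left(-11\right) \frac{1}{10}\right)\right)^{2} - 18\right)^{2} = \left(\left(4 + \left(- \frac{11}{10}\right)^{2} - - \frac{22}{5}\right)^{2} - 18\right)^{2} = \left(\left(4 + \frac{121}{100} + \frac{22}{5}\right)^{2} - 18\right)^{2} = \left(\left(\frac{961}{100}\right)^{2} - 18\right)^{2} = \left(\frac{923521}{10000} - 18\right)^{2} = \left(\frac{743521}{10000}\right)^{2} = \frac{552823477441}{100000000}$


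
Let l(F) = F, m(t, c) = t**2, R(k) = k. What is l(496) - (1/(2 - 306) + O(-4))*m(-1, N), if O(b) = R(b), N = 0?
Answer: 152001/304 ≈ 500.00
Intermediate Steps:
O(b) = b
l(496) - (1/(2 - 306) + O(-4))*m(-1, N) = 496 - (1/(2 - 306) - 4)*(-1)**2 = 496 - (1/(-304) - 4) = 496 - (-1/304 - 4) = 496 - (-1217)/304 = 496 - 1*(-1217/304) = 496 + 1217/304 = 152001/304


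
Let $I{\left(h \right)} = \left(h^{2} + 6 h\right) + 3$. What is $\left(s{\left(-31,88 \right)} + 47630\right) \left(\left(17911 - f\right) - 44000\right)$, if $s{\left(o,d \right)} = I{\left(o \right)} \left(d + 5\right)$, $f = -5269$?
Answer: $-2498066880$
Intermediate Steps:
$I{\left(h \right)} = 3 + h^{2} + 6 h$
$s{\left(o,d \right)} = \left(5 + d\right) \left(3 + o^{2} + 6 o\right)$ ($s{\left(o,d \right)} = \left(3 + o^{2} + 6 o\right) \left(d + 5\right) = \left(3 + o^{2} + 6 o\right) \left(5 + d\right) = \left(5 + d\right) \left(3 + o^{2} + 6 o\right)$)
$\left(s{\left(-31,88 \right)} + 47630\right) \left(\left(17911 - f\right) - 44000\right) = \left(\left(5 + 88\right) \left(3 + \left(-31\right)^{2} + 6 \left(-31\right)\right) + 47630\right) \left(\left(17911 - -5269\right) - 44000\right) = \left(93 \left(3 + 961 - 186\right) + 47630\right) \left(\left(17911 + 5269\right) - 44000\right) = \left(93 \cdot 778 + 47630\right) \left(23180 - 44000\right) = \left(72354 + 47630\right) \left(-20820\right) = 119984 \left(-20820\right) = -2498066880$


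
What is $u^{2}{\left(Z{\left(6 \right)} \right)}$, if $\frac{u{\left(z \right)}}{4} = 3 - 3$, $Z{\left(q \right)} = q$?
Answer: $0$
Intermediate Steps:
$u{\left(z \right)} = 0$ ($u{\left(z \right)} = 4 \left(3 - 3\right) = 4 \cdot 0 = 0$)
$u^{2}{\left(Z{\left(6 \right)} \right)} = 0^{2} = 0$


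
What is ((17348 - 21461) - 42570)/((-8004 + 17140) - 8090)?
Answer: -46683/1046 ≈ -44.630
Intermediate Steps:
((17348 - 21461) - 42570)/((-8004 + 17140) - 8090) = (-4113 - 42570)/(9136 - 8090) = -46683/1046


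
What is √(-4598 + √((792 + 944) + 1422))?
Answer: √(-4598 + √3158) ≈ 67.393*I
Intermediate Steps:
√(-4598 + √((792 + 944) + 1422)) = √(-4598 + √(1736 + 1422)) = √(-4598 + √3158)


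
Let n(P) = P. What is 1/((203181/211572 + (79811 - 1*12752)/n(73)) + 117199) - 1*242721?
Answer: -147599659313098083/608104199135 ≈ -2.4272e+5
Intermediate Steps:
1/((203181/211572 + (79811 - 1*12752)/n(73)) + 117199) - 1*242721 = 1/((203181/211572 + (79811 - 1*12752)/73) + 117199) - 1*242721 = 1/((203181*(1/211572) + (79811 - 12752)*(1/73)) + 117199) - 242721 = 1/((67727/70524 + 67059*(1/73)) + 117199) - 242721 = 1/((67727/70524 + 67059/73) + 117199) - 242721 = 1/(4734212987/5148252 + 117199) - 242721 = 1/(608104199135/5148252) - 242721 = 5148252/608104199135 - 242721 = -147599659313098083/608104199135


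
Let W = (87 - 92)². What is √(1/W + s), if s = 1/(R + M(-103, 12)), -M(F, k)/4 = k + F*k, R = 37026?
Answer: √195389126/69870 ≈ 0.20006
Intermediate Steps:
M(F, k) = -4*k - 4*F*k (M(F, k) = -4*(k + F*k) = -4*k - 4*F*k)
W = 25 (W = (-5)² = 25)
s = 1/41922 (s = 1/(37026 - 4*12*(1 - 103)) = 1/(37026 - 4*12*(-102)) = 1/(37026 + 4896) = 1/41922 ≈ 2.3854e-5)
√(1/W + s) = √(1/25 + 1/41922) = √(41947/1048050) = √195389126/69870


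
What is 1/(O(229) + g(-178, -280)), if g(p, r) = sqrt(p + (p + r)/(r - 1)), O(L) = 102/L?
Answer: 1093933/433649914 - 52441*I*sqrt(3481590)/1300949742 ≈ 0.0025226 - 0.075214*I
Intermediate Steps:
g(p, r) = sqrt(p + (p + r)/(-1 + r))
1/(O(229) + g(-178, -280)) = 1/(102/229 + sqrt(-280*(1 - 178)/(-1 - 280))) = 1/(102*(1/229) + sqrt(-280*(-177)/(-281))) = 1/(102/229 + sqrt(-280*(-1/281)*(-177))) = 1/(102/229 + sqrt(-49560/281)) = 1/(102/229 + 2*I*sqrt(3481590)/281)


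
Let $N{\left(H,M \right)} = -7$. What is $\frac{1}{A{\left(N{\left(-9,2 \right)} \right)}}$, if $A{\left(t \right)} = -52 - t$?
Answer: $- \frac{1}{45} \approx -0.022222$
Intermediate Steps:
$\frac{1}{A{\left(N{\left(-9,2 \right)} \right)}} = \frac{1}{-52 - -7} = \frac{1}{-52 + 7} = \frac{1}{-45} = - \frac{1}{45}$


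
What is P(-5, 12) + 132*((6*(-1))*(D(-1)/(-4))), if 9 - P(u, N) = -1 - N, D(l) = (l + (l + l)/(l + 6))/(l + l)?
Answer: 803/5 ≈ 160.60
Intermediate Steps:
D(l) = (l + 2*l/(6 + l))/(2*l) (D(l) = (l + (2*l)/(6 + l))/((2*l)) = (l + 2*l/(6 + l))*(1/(2*l)) = (l + 2*l/(6 + l))/(2*l))
P(u, N) = 10 + N (P(u, N) = 9 - (-1 - N) = 9 + (1 + N) = 10 + N)
P(-5, 12) + 132*((6*(-1))*(D(-1)/(-4))) = (10 + 12) + 132*((6*(-1))*(((8 - 1)/(2*(6 - 1)))/(-4))) = 22 + 132*(-6*(½)*7/5*(-1)/4) = 22 + 132*(-6*(½)*(⅕)*7*(-1)/4) = 22 + 132*(-21*(-1)/(5*4)) = 22 + 132*(-6*(-7/40)) = 22 + 132*(21/20) = 22 + 693/5 = 803/5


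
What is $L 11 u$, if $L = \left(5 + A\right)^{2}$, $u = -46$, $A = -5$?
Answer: $0$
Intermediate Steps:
$L = 0$ ($L = \left(5 - 5\right)^{2} = 0^{2} = 0$)
$L 11 u = 0 \cdot 11 \left(-46\right) = 0 \left(-46\right) = 0$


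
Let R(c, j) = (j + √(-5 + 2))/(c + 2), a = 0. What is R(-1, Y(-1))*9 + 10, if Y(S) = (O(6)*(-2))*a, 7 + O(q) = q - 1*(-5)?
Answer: 10 + 9*I*√3 ≈ 10.0 + 15.588*I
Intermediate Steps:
O(q) = -2 + q (O(q) = -7 + (q - 1*(-5)) = -7 + (q + 5) = -7 + (5 + q) = -2 + q)
Y(S) = 0 (Y(S) = ((-2 + 6)*(-2))*0 = (4*(-2))*0 = -8*0 = 0)
R(c, j) = (j + I*√3)/(2 + c) (R(c, j) = (j + √(-3))/(2 + c) = (j + I*√3)/(2 + c))
R(-1, Y(-1))*9 + 10 = ((0 + I*√3)/(2 - 1))*9 + 10 = ((I*√3)/1)*9 + 10 = (1*(I*√3))*9 + 10 = (I*√3)*9 + 10 = 9*I*√3 + 10 = 10 + 9*I*√3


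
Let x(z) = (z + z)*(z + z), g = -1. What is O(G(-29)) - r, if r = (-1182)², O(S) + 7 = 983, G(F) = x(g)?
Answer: -1396148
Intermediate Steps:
x(z) = 4*z² (x(z) = (2*z)*(2*z) = 4*z²)
G(F) = 4 (G(F) = 4*(-1)² = 4*1 = 4)
O(S) = 976 (O(S) = -7 + 983 = 976)
r = 1397124
O(G(-29)) - r = 976 - 1*1397124 = 976 - 1397124 = -1396148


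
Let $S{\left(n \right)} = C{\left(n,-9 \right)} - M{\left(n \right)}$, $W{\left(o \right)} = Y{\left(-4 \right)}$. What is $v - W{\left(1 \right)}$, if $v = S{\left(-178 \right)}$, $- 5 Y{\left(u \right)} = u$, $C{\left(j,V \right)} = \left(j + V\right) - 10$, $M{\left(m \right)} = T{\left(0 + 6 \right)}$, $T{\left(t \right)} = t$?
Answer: $- \frac{1019}{5} \approx -203.8$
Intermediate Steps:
$M{\left(m \right)} = 6$ ($M{\left(m \right)} = 0 + 6 = 6$)
$C{\left(j,V \right)} = -10 + V + j$ ($C{\left(j,V \right)} = \left(V + j\right) - 10 = -10 + V + j$)
$Y{\left(u \right)} = - \frac{u}{5}$
$W{\left(o \right)} = \frac{4}{5}$ ($W{\left(o \right)} = \left(- \frac{1}{5}\right) \left(-4\right) = \frac{4}{5}$)
$S{\left(n \right)} = -25 + n$ ($S{\left(n \right)} = \left(-10 - 9 + n\right) - 6 = \left(-19 + n\right) - 6 = -25 + n$)
$v = -203$ ($v = -25 - 178 = -203$)
$v - W{\left(1 \right)} = -203 - \frac{4}{5} = - \frac{1019}{5}$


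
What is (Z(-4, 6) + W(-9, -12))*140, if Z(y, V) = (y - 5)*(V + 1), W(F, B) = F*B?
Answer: 6300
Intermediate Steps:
W(F, B) = B*F
Z(y, V) = (1 + V)*(-5 + y) (Z(y, V) = (-5 + y)*(1 + V) = (1 + V)*(-5 + y))
(Z(-4, 6) + W(-9, -12))*140 = ((-5 - 4 - 5*6 + 6*(-4)) - 12*(-9))*140 = ((-5 - 4 - 30 - 24) + 108)*140 = (-63 + 108)*140 = 45*140 = 6300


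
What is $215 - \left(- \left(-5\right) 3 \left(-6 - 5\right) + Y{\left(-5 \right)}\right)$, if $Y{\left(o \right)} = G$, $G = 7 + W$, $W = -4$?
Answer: $377$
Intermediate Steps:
$G = 3$ ($G = 7 - 4 = 3$)
$Y{\left(o \right)} = 3$
$215 - \left(- \left(-5\right) 3 \left(-6 - 5\right) + Y{\left(-5 \right)}\right) = 215 - \left(3 - \left(-5\right) 3 \left(-6 - 5\right)\right) = 215 - -162 = 215 + \left(165 - 3\right) = 215 + 162 = 377$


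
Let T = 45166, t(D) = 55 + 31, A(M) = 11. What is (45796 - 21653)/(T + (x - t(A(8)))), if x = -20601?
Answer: 3449/3497 ≈ 0.98627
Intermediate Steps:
t(D) = 86
(45796 - 21653)/(T + (x - t(A(8)))) = (45796 - 21653)/(45166 + (-20601 - 1*86)) = 24143/(45166 + (-20601 - 86)) = 24143/(45166 - 20687) = 24143/24479 = 24143*(1/24479) = 3449/3497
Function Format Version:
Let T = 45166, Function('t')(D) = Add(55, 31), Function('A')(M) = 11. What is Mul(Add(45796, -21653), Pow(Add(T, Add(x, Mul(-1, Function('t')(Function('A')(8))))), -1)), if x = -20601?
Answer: Rational(3449, 3497) ≈ 0.98627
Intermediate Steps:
Function('t')(D) = 86
Mul(Add(45796, -21653), Pow(Add(T, Add(x, Mul(-1, Function('t')(Function('A')(8))))), -1)) = Mul(Add(45796, -21653), Pow(Add(45166, Add(-20601, Mul(-1, 86))), -1)) = Mul(24143, Pow(Add(45166, Add(-20601, -86)), -1)) = Mul(24143, Pow(Add(45166, -20687), -1)) = Mul(24143, Pow(24479, -1)) = Mul(24143, Rational(1, 24479)) = Rational(3449, 3497)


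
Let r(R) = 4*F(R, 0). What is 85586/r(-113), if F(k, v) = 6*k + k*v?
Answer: -42793/1356 ≈ -31.558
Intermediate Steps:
r(R) = 24*R (r(R) = 4*(R*(6 + 0)) = 4*(R*6) = 4*(6*R) = 24*R)
85586/r(-113) = 85586/((24*(-113))) = 85586/(-2712) = 85586*(-1/2712) = -42793/1356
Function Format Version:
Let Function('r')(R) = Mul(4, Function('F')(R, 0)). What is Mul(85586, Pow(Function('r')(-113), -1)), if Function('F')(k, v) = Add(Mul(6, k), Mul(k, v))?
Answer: Rational(-42793, 1356) ≈ -31.558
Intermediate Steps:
Function('r')(R) = Mul(24, R) (Function('r')(R) = Mul(4, Mul(R, Add(6, 0))) = Mul(4, Mul(R, 6)) = Mul(4, Mul(6, R)) = Mul(24, R))
Mul(85586, Pow(Function('r')(-113), -1)) = Mul(85586, Pow(Mul(24, -113), -1)) = Mul(85586, Pow(-2712, -1)) = Mul(85586, Rational(-1, 2712)) = Rational(-42793, 1356)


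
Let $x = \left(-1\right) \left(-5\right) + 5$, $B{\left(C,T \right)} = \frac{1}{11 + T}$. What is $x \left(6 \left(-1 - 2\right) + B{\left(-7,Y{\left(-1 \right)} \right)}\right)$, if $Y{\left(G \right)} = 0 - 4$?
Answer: $- \frac{1250}{7} \approx -178.57$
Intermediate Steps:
$Y{\left(G \right)} = -4$ ($Y{\left(G \right)} = 0 - 4 = -4$)
$x = 10$ ($x = 5 + 5 = 10$)
$x \left(6 \left(-1 - 2\right) + B{\left(-7,Y{\left(-1 \right)} \right)}\right) = 10 \left(6 \left(-1 - 2\right) + \frac{1}{11 - 4}\right) = 10 \left(6 \left(-3\right) + \frac{1}{7}\right) = 10 \left(-18 + \frac{1}{7}\right) = 10 \left(- \frac{125}{7}\right) = - \frac{1250}{7}$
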